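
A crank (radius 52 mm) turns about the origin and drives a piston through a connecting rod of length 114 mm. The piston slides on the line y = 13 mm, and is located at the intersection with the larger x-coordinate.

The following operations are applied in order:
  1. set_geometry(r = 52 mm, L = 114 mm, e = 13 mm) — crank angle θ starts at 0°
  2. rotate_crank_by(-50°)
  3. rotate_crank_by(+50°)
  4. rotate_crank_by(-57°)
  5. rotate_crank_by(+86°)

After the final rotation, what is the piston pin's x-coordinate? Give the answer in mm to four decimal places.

set_geometry: r = 52 mm, L = 114 mm, e = 13 mm; θ ← 0°
rotate_crank_by(-50°): θ ← 0° -50° = -50°
rotate_crank_by(+50°): θ ← -50° +50° = 0°
rotate_crank_by(-57°): θ ← 0° -57° = -57°
rotate_crank_by(+86°): θ ← -57° +86° = 29°
crank pin P = (r cos θ, r sin θ) = (45.480225, 25.210100)
h = r sin θ − e = 25.210100 − 13 = 12.210100
x = r cos θ + √(L² − h²) = 45.480225 + √(12996.0 − 149.0865) = 45.480225 + 113.344225 = 158.824450

158.8245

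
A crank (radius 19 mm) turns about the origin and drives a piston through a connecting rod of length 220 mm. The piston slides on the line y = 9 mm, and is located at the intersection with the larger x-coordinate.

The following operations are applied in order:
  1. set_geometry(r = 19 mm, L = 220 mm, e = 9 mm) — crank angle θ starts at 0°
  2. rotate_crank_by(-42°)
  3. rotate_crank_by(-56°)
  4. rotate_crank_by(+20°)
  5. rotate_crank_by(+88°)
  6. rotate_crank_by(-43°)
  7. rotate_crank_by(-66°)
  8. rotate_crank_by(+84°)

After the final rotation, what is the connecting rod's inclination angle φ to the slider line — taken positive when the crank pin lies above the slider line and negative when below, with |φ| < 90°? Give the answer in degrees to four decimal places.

set_geometry: r = 19 mm, L = 220 mm, e = 9 mm; θ ← 0°
rotate_crank_by(-42°): θ ← 0° -42° = -42°
rotate_crank_by(-56°): θ ← -42° -56° = -98°
rotate_crank_by(+20°): θ ← -98° +20° = -78°
rotate_crank_by(+88°): θ ← -78° +88° = 10°
rotate_crank_by(-43°): θ ← 10° -43° = -33°
rotate_crank_by(-66°): θ ← -33° -66° = -99°
rotate_crank_by(+84°): θ ← -99° +84° = -15°
crank pin P = (r cos θ, r sin θ) = (18.352591, -4.917562)
h = r sin θ − e = -4.917562 − 9 = -13.917562
sin φ = h / L = -13.917562 / 220 = -0.06326164
φ = arcsin(-0.06326164) = -3.627047°

-3.6270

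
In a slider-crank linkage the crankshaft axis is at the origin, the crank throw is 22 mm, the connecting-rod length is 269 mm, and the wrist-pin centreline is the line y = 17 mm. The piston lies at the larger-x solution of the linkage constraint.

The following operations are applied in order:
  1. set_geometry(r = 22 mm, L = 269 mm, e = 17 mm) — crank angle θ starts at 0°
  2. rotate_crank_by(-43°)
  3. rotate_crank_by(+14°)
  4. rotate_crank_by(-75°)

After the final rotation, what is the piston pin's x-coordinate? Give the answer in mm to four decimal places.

260.9305

set_geometry: r = 22 mm, L = 269 mm, e = 17 mm; θ ← 0°
rotate_crank_by(-43°): θ ← 0° -43° = -43°
rotate_crank_by(+14°): θ ← -43° +14° = -29°
rotate_crank_by(-75°): θ ← -29° -75° = -104°
crank pin P = (r cos θ, r sin θ) = (-5.322282, -21.346506)
h = r sin θ − e = -21.346506 − 17 = -38.346506
x = r cos θ + √(L² − h²) = -5.322282 + √(72361.0 − 1470.4545) = -5.322282 + 266.252785 = 260.930503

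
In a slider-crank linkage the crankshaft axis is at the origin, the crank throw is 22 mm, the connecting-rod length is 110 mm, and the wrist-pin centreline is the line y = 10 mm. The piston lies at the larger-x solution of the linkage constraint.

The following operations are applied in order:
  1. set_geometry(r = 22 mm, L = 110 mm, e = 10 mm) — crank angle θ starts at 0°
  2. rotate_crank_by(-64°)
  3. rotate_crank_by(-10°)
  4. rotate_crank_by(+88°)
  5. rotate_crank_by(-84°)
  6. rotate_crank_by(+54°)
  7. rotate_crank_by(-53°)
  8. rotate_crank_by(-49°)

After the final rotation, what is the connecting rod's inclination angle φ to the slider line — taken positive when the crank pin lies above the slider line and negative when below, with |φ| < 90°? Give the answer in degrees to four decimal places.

-15.5155

set_geometry: r = 22 mm, L = 110 mm, e = 10 mm; θ ← 0°
rotate_crank_by(-64°): θ ← 0° -64° = -64°
rotate_crank_by(-10°): θ ← -64° -10° = -74°
rotate_crank_by(+88°): θ ← -74° +88° = 14°
rotate_crank_by(-84°): θ ← 14° -84° = -70°
rotate_crank_by(+54°): θ ← -70° +54° = -16°
rotate_crank_by(-53°): θ ← -16° -53° = -69°
rotate_crank_by(-49°): θ ← -69° -49° = -118°
crank pin P = (r cos θ, r sin θ) = (-10.328374, -19.424847)
h = r sin θ − e = -19.424847 − 10 = -29.424847
sin φ = h / L = -29.424847 / 110 = -0.26749861
φ = arcsin(-0.26749861) = -15.515474°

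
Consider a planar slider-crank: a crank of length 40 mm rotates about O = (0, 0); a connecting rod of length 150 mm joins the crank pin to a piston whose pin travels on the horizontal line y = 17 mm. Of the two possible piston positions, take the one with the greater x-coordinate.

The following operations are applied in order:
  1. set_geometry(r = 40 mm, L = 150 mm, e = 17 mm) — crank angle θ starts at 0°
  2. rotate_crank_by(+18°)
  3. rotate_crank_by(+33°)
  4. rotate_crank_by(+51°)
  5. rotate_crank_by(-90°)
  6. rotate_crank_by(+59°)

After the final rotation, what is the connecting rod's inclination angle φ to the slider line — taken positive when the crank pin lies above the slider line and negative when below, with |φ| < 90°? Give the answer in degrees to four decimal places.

7.9787

set_geometry: r = 40 mm, L = 150 mm, e = 17 mm; θ ← 0°
rotate_crank_by(+18°): θ ← 0° +18° = 18°
rotate_crank_by(+33°): θ ← 18° +33° = 51°
rotate_crank_by(+51°): θ ← 51° +51° = 102°
rotate_crank_by(-90°): θ ← 102° -90° = 12°
rotate_crank_by(+59°): θ ← 12° +59° = 71°
crank pin P = (r cos θ, r sin θ) = (13.022726, 37.820743)
h = r sin θ − e = 37.820743 − 17 = 20.820743
sin φ = h / L = 20.820743 / 150 = 0.13880495
φ = arcsin(0.13880495) = 7.978700°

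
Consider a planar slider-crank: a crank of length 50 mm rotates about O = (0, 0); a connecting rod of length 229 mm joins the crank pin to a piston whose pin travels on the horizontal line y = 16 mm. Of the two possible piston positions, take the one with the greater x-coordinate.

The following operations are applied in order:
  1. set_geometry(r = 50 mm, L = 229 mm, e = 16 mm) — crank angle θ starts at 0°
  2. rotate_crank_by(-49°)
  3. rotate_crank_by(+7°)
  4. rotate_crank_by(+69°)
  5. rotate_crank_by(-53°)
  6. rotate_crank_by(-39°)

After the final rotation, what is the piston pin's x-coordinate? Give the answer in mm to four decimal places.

set_geometry: r = 50 mm, L = 229 mm, e = 16 mm; θ ← 0°
rotate_crank_by(-49°): θ ← 0° -49° = -49°
rotate_crank_by(+7°): θ ← -49° +7° = -42°
rotate_crank_by(+69°): θ ← -42° +69° = 27°
rotate_crank_by(-53°): θ ← 27° -53° = -26°
rotate_crank_by(-39°): θ ← -26° -39° = -65°
crank pin P = (r cos θ, r sin θ) = (21.130913, -45.315389)
h = r sin θ − e = -45.315389 − 16 = -61.315389
x = r cos θ + √(L² − h²) = 21.130913 + √(52441.0 − 3759.5770) = 21.130913 + 220.638671 = 241.769584

241.7696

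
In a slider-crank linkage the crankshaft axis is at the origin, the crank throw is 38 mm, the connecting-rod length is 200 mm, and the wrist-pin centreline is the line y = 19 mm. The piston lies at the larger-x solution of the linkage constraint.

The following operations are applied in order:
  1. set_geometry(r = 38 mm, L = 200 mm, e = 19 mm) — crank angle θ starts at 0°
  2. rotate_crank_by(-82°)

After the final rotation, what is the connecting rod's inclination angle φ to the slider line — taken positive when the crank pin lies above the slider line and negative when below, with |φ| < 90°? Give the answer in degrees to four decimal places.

-16.4484

set_geometry: r = 38 mm, L = 200 mm, e = 19 mm; θ ← 0°
rotate_crank_by(-82°): θ ← 0° -82° = -82°
crank pin P = (r cos θ, r sin θ) = (5.288578, -37.630187)
h = r sin θ − e = -37.630187 − 19 = -56.630187
sin φ = h / L = -56.630187 / 200 = -0.28315093
φ = arcsin(-0.28315093) = -16.448353°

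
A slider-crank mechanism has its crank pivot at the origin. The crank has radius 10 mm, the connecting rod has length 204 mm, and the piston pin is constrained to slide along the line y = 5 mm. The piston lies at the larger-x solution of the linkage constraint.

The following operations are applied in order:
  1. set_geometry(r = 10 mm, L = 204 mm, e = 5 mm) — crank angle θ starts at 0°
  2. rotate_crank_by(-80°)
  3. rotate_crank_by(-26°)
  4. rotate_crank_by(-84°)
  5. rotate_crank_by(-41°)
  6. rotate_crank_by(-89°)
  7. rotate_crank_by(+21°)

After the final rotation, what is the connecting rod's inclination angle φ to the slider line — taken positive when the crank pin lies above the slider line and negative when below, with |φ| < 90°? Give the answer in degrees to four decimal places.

1.0522

set_geometry: r = 10 mm, L = 204 mm, e = 5 mm; θ ← 0°
rotate_crank_by(-80°): θ ← 0° -80° = -80°
rotate_crank_by(-26°): θ ← -80° -26° = -106°
rotate_crank_by(-84°): θ ← -106° -84° = -190°
rotate_crank_by(-41°): θ ← -190° -41° = -231°
rotate_crank_by(-89°): θ ← -231° -89° = -320°
rotate_crank_by(+21°): θ ← -320° +21° = -299°
crank pin P = (r cos θ, r sin θ) = (4.848096, 8.746197)
h = r sin θ − e = 8.746197 − 5 = 3.746197
sin φ = h / L = 3.746197 / 204 = 0.01836371
φ = arcsin(0.01836371) = 1.052222°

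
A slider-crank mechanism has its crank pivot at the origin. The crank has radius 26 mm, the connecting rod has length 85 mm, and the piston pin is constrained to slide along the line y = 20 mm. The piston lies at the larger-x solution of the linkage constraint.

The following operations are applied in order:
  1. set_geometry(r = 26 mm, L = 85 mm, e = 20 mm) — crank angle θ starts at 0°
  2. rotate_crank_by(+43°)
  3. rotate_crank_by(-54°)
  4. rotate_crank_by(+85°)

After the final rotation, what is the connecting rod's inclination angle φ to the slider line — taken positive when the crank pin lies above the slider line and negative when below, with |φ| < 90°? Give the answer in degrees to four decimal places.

3.3674

set_geometry: r = 26 mm, L = 85 mm, e = 20 mm; θ ← 0°
rotate_crank_by(+43°): θ ← 0° +43° = 43°
rotate_crank_by(-54°): θ ← 43° -54° = -11°
rotate_crank_by(+85°): θ ← -11° +85° = 74°
crank pin P = (r cos θ, r sin θ) = (7.166571, 24.992804)
h = r sin θ − e = 24.992804 − 20 = 4.992804
sin φ = h / L = 4.992804 / 85 = 0.05873887
φ = arcsin(0.05873887) = 3.367428°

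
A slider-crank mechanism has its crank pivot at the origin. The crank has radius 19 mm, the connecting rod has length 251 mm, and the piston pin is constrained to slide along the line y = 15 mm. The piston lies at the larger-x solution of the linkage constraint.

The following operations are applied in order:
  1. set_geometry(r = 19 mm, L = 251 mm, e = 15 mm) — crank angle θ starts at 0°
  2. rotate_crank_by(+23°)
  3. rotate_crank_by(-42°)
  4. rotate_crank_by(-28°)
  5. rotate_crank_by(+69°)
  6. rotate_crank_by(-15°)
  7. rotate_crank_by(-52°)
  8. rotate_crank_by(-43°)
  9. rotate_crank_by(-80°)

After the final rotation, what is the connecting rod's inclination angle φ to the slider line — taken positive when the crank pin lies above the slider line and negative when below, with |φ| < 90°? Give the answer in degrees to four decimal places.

set_geometry: r = 19 mm, L = 251 mm, e = 15 mm; θ ← 0°
rotate_crank_by(+23°): θ ← 0° +23° = 23°
rotate_crank_by(-42°): θ ← 23° -42° = -19°
rotate_crank_by(-28°): θ ← -19° -28° = -47°
rotate_crank_by(+69°): θ ← -47° +69° = 22°
rotate_crank_by(-15°): θ ← 22° -15° = 7°
rotate_crank_by(-52°): θ ← 7° -52° = -45°
rotate_crank_by(-43°): θ ← -45° -43° = -88°
rotate_crank_by(-80°): θ ← -88° -80° = -168°
crank pin P = (r cos θ, r sin θ) = (-18.584804, -3.950322)
h = r sin θ − e = -3.950322 − 15 = -18.950322
sin φ = h / L = -18.950322 / 251 = -0.07549929
φ = arcsin(-0.07549929) = -4.329911°

-4.3299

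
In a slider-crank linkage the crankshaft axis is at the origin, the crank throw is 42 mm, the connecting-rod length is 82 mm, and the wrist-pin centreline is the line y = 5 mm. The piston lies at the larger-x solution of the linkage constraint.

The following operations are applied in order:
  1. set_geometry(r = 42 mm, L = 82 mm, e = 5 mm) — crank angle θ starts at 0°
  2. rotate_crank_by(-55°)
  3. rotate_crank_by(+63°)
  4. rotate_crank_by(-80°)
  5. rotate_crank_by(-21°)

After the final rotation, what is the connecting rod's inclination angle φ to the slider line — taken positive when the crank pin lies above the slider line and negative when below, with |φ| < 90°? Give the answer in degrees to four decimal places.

-34.9226

set_geometry: r = 42 mm, L = 82 mm, e = 5 mm; θ ← 0°
rotate_crank_by(-55°): θ ← 0° -55° = -55°
rotate_crank_by(+63°): θ ← -55° +63° = 8°
rotate_crank_by(-80°): θ ← 8° -80° = -72°
rotate_crank_by(-21°): θ ← -72° -21° = -93°
crank pin P = (r cos θ, r sin θ) = (-2.198110, -41.942440)
h = r sin θ − e = -41.942440 − 5 = -46.942440
sin φ = h / L = -46.942440 / 82 = -0.57246879
φ = arcsin(-0.57246879) = -34.922562°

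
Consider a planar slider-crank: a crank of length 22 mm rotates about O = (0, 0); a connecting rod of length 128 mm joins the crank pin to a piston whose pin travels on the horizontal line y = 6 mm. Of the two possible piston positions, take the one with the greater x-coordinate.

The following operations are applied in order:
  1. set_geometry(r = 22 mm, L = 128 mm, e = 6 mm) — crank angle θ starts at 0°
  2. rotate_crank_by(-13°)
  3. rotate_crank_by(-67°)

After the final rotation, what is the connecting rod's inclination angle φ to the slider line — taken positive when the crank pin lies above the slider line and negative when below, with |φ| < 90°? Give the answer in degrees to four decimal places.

-12.4823

set_geometry: r = 22 mm, L = 128 mm, e = 6 mm; θ ← 0°
rotate_crank_by(-13°): θ ← 0° -13° = -13°
rotate_crank_by(-67°): θ ← -13° -67° = -80°
crank pin P = (r cos θ, r sin θ) = (3.820260, -21.665771)
h = r sin θ − e = -21.665771 − 6 = -27.665771
sin φ = h / L = -27.665771 / 128 = -0.21613883
φ = arcsin(-0.21613883) = -12.482349°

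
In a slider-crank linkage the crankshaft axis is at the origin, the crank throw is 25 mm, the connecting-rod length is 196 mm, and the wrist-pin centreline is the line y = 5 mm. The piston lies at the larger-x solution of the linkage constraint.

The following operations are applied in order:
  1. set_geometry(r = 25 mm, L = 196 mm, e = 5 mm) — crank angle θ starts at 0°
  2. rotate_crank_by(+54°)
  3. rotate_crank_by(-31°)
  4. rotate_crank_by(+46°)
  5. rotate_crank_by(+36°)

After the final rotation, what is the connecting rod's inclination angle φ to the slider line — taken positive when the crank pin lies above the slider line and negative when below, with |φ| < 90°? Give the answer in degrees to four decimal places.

set_geometry: r = 25 mm, L = 196 mm, e = 5 mm; θ ← 0°
rotate_crank_by(+54°): θ ← 0° +54° = 54°
rotate_crank_by(-31°): θ ← 54° -31° = 23°
rotate_crank_by(+46°): θ ← 23° +46° = 69°
rotate_crank_by(+36°): θ ← 69° +36° = 105°
crank pin P = (r cos θ, r sin θ) = (-6.470476, 24.148146)
h = r sin θ − e = 24.148146 − 5 = 19.148146
sin φ = h / L = 19.148146 / 196 = 0.09769462
φ = arcsin(0.09769462) = 5.606432°

5.6064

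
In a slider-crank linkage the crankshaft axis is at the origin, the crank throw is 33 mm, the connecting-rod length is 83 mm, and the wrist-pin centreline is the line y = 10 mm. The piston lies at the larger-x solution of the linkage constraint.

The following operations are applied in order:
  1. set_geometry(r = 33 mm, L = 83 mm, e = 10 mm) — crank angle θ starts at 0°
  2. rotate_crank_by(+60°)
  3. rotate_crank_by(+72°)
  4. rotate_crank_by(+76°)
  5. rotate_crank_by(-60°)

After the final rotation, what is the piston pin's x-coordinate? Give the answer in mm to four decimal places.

54.6760

set_geometry: r = 33 mm, L = 83 mm, e = 10 mm; θ ← 0°
rotate_crank_by(+60°): θ ← 0° +60° = 60°
rotate_crank_by(+72°): θ ← 60° +72° = 132°
rotate_crank_by(+76°): θ ← 132° +76° = 208°
rotate_crank_by(-60°): θ ← 208° -60° = 148°
crank pin P = (r cos θ, r sin θ) = (-27.985587, 17.487336)
h = r sin θ − e = 17.487336 − 10 = 7.487336
x = r cos θ + √(L² − h²) = -27.985587 + √(6889.0 − 56.0602) = -27.985587 + 82.661598 = 54.676011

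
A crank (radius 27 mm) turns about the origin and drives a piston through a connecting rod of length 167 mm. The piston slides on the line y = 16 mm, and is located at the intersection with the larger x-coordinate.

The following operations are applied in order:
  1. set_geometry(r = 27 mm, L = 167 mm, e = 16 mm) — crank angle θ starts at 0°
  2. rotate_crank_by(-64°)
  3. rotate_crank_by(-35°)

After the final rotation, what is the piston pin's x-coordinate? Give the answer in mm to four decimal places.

set_geometry: r = 27 mm, L = 167 mm, e = 16 mm; θ ← 0°
rotate_crank_by(-64°): θ ← 0° -64° = -64°
rotate_crank_by(-35°): θ ← -64° -35° = -99°
crank pin P = (r cos θ, r sin θ) = (-4.223731, -26.667585)
h = r sin θ − e = -26.667585 − 16 = -42.667585
x = r cos θ + √(L² − h²) = -4.223731 + √(27889.0 − 1820.5228) = -4.223731 + 161.457354 = 157.233623

157.2336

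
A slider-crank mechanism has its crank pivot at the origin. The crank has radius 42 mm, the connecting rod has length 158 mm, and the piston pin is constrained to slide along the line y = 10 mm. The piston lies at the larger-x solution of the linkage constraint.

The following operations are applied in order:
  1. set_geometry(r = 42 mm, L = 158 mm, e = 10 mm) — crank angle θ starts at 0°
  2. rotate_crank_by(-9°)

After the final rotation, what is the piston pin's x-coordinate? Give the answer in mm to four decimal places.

set_geometry: r = 42 mm, L = 158 mm, e = 10 mm; θ ← 0°
rotate_crank_by(-9°): θ ← 0° -9° = -9°
crank pin P = (r cos θ, r sin θ) = (41.482910, -6.570248)
h = r sin θ − e = -6.570248 − 10 = -16.570248
x = r cos θ + √(L² − h²) = 41.482910 + √(24964.0 − 274.5731) = 41.482910 + 157.128695 = 198.611606

198.6116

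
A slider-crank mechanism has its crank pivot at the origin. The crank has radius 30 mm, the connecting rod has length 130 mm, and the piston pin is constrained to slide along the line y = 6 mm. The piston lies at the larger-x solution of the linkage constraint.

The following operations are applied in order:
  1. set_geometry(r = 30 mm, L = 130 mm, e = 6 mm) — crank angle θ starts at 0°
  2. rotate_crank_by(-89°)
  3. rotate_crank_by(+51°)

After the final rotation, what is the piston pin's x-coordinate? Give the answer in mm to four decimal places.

set_geometry: r = 30 mm, L = 130 mm, e = 6 mm; θ ← 0°
rotate_crank_by(-89°): θ ← 0° -89° = -89°
rotate_crank_by(+51°): θ ← -89° +51° = -38°
crank pin P = (r cos θ, r sin θ) = (23.640323, -18.469844)
h = r sin θ − e = -18.469844 − 6 = -24.469844
x = r cos θ + √(L² − h²) = 23.640323 + √(16900.0 − 598.7733) = 23.640323 + 127.676257 = 151.316580

151.3166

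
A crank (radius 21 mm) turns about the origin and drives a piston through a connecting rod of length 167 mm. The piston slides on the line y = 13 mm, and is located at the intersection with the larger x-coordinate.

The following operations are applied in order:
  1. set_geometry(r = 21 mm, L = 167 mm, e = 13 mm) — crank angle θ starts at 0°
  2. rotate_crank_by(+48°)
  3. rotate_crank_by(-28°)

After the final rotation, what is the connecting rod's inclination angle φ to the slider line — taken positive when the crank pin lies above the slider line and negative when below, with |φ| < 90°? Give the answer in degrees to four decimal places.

set_geometry: r = 21 mm, L = 167 mm, e = 13 mm; θ ← 0°
rotate_crank_by(+48°): θ ← 0° +48° = 48°
rotate_crank_by(-28°): θ ← 48° -28° = 20°
crank pin P = (r cos θ, r sin θ) = (19.733545, 7.182423)
h = r sin θ − e = 7.182423 − 13 = -5.817577
sin φ = h / L = -5.817577 / 167 = -0.03483579
φ = arcsin(-0.03483579) = -1.996348°

-1.9963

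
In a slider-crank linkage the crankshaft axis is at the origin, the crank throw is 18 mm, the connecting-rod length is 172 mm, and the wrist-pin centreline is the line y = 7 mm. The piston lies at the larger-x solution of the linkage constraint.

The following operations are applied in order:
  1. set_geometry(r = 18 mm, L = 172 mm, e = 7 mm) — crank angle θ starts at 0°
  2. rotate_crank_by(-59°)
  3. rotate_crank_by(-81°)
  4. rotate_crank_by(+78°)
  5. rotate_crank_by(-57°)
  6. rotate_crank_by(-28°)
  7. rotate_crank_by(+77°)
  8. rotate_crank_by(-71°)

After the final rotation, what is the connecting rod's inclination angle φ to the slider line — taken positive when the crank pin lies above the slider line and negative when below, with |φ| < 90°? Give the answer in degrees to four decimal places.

-6.1169

set_geometry: r = 18 mm, L = 172 mm, e = 7 mm; θ ← 0°
rotate_crank_by(-59°): θ ← 0° -59° = -59°
rotate_crank_by(-81°): θ ← -59° -81° = -140°
rotate_crank_by(+78°): θ ← -140° +78° = -62°
rotate_crank_by(-57°): θ ← -62° -57° = -119°
rotate_crank_by(-28°): θ ← -119° -28° = -147°
rotate_crank_by(+77°): θ ← -147° +77° = -70°
rotate_crank_by(-71°): θ ← -70° -71° = -141°
crank pin P = (r cos θ, r sin θ) = (-13.988627, -11.327767)
h = r sin θ − e = -11.327767 − 7 = -18.327767
sin φ = h / L = -18.327767 / 172 = -0.10655679
φ = arcsin(-0.10655679) = -6.116867°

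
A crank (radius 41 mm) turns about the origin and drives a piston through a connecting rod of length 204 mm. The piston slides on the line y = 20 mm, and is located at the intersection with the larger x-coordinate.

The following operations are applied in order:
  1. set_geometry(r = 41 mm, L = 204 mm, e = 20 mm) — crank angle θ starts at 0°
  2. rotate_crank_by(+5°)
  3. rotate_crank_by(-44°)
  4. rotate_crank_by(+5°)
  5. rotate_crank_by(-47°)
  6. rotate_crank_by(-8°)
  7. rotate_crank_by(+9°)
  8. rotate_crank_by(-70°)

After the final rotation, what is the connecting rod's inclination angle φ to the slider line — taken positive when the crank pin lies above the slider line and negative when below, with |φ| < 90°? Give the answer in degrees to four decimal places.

-11.4510

set_geometry: r = 41 mm, L = 204 mm, e = 20 mm; θ ← 0°
rotate_crank_by(+5°): θ ← 0° +5° = 5°
rotate_crank_by(-44°): θ ← 5° -44° = -39°
rotate_crank_by(+5°): θ ← -39° +5° = -34°
rotate_crank_by(-47°): θ ← -34° -47° = -81°
rotate_crank_by(-8°): θ ← -81° -8° = -89°
rotate_crank_by(+9°): θ ← -89° +9° = -80°
rotate_crank_by(-70°): θ ← -80° -70° = -150°
crank pin P = (r cos θ, r sin θ) = (-35.507042, -20.500000)
h = r sin θ − e = -20.500000 − 20 = -40.500000
sin φ = h / L = -40.500000 / 204 = -0.19852941
φ = arcsin(-0.19852941) = -11.450976°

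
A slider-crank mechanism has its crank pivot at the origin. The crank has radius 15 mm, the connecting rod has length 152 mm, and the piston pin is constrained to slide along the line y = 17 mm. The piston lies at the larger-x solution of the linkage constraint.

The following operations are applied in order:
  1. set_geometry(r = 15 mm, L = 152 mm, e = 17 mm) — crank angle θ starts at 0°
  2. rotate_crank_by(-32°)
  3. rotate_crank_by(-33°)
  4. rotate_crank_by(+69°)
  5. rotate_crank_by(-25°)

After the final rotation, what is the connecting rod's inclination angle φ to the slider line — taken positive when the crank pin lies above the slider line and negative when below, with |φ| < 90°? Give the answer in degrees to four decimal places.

-8.4651

set_geometry: r = 15 mm, L = 152 mm, e = 17 mm; θ ← 0°
rotate_crank_by(-32°): θ ← 0° -32° = -32°
rotate_crank_by(-33°): θ ← -32° -33° = -65°
rotate_crank_by(+69°): θ ← -65° +69° = 4°
rotate_crank_by(-25°): θ ← 4° -25° = -21°
crank pin P = (r cos θ, r sin θ) = (14.003706, -5.375519)
h = r sin θ − e = -5.375519 − 17 = -22.375519
sin φ = h / L = -22.375519 / 152 = -0.14720736
φ = arcsin(-0.14720736) = -8.465124°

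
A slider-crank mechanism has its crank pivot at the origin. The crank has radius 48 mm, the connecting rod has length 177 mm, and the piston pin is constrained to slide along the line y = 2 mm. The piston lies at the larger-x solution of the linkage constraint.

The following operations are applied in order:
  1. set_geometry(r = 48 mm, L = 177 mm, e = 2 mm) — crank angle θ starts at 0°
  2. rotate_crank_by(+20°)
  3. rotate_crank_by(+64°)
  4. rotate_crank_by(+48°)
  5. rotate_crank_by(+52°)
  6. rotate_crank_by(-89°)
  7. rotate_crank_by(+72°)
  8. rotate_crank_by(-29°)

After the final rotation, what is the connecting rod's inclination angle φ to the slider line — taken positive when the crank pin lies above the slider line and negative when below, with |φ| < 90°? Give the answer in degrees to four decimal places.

9.7971

set_geometry: r = 48 mm, L = 177 mm, e = 2 mm; θ ← 0°
rotate_crank_by(+20°): θ ← 0° +20° = 20°
rotate_crank_by(+64°): θ ← 20° +64° = 84°
rotate_crank_by(+48°): θ ← 84° +48° = 132°
rotate_crank_by(+52°): θ ← 132° +52° = 184°
rotate_crank_by(-89°): θ ← 184° -89° = 95°
rotate_crank_by(+72°): θ ← 95° +72° = 167°
rotate_crank_by(-29°): θ ← 167° -29° = 138°
crank pin P = (r cos θ, r sin θ) = (-35.670952, 32.118269)
h = r sin θ − e = 32.118269 − 2 = 30.118269
sin φ = h / L = 30.118269 / 177 = 0.17015971
φ = arcsin(0.17015971) = 9.797105°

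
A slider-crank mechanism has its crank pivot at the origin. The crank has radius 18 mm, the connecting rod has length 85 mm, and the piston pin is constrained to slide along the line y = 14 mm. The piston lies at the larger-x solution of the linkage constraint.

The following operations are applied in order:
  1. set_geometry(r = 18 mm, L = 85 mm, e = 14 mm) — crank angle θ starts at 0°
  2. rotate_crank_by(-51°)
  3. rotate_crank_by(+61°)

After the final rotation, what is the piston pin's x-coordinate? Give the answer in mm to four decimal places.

102.0281

set_geometry: r = 18 mm, L = 85 mm, e = 14 mm; θ ← 0°
rotate_crank_by(-51°): θ ← 0° -51° = -51°
rotate_crank_by(+61°): θ ← -51° +61° = 10°
crank pin P = (r cos θ, r sin θ) = (17.726540, 3.125667)
h = r sin θ − e = 3.125667 − 14 = -10.874333
x = r cos θ + √(L² − h²) = 17.726540 + √(7225.0 − 118.2511) = 17.726540 + 84.301535 = 102.028075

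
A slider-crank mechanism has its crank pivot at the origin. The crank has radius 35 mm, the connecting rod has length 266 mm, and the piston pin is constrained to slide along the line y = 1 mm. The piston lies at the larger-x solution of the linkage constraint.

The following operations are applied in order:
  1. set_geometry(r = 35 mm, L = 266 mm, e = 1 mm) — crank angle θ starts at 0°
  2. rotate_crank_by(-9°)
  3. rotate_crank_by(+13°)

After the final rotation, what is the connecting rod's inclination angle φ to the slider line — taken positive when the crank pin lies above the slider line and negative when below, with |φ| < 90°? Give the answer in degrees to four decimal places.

0.3105

set_geometry: r = 35 mm, L = 266 mm, e = 1 mm; θ ← 0°
rotate_crank_by(-9°): θ ← 0° -9° = -9°
rotate_crank_by(+13°): θ ← -9° +13° = 4°
crank pin P = (r cos θ, r sin θ) = (34.914742, 2.441477)
h = r sin θ − e = 2.441477 − 1 = 1.441477
sin φ = h / L = 1.441477 / 266 = 0.00541908
φ = arcsin(0.00541908) = 0.310492°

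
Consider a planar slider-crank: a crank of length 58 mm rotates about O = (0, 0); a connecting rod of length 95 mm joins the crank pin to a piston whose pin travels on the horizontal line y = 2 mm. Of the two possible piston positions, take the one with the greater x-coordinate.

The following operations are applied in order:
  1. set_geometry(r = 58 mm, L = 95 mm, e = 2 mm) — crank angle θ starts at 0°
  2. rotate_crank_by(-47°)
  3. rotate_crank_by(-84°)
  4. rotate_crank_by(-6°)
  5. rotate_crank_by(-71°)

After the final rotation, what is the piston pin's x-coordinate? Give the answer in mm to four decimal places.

set_geometry: r = 58 mm, L = 95 mm, e = 2 mm; θ ← 0°
rotate_crank_by(-47°): θ ← 0° -47° = -47°
rotate_crank_by(-84°): θ ← -47° -84° = -131°
rotate_crank_by(-6°): θ ← -131° -6° = -137°
rotate_crank_by(-71°): θ ← -137° -71° = -208°
crank pin P = (r cos θ, r sin θ) = (-51.210960, 27.229351)
h = r sin θ − e = 27.229351 − 2 = 25.229351
x = r cos θ + √(L² − h²) = -51.210960 + √(9025.0 − 636.5201) = -51.210960 + 91.588645 = 40.377684

40.3777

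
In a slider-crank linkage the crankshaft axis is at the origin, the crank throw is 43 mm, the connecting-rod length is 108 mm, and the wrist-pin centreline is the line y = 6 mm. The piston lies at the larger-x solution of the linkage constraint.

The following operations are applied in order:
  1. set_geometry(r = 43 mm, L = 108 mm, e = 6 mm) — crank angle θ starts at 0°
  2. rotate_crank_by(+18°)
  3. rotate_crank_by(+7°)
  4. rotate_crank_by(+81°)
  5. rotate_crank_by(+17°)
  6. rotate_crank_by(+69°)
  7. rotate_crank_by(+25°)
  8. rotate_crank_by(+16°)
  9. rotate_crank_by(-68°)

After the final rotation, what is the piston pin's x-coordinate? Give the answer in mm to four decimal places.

66.3433

set_geometry: r = 43 mm, L = 108 mm, e = 6 mm; θ ← 0°
rotate_crank_by(+18°): θ ← 0° +18° = 18°
rotate_crank_by(+7°): θ ← 18° +7° = 25°
rotate_crank_by(+81°): θ ← 25° +81° = 106°
rotate_crank_by(+17°): θ ← 106° +17° = 123°
rotate_crank_by(+69°): θ ← 123° +69° = 192°
rotate_crank_by(+25°): θ ← 192° +25° = 217°
rotate_crank_by(+16°): θ ← 217° +16° = 233°
rotate_crank_by(-68°): θ ← 233° -68° = 165°
crank pin P = (r cos θ, r sin θ) = (-41.534811, 11.129219)
h = r sin θ − e = 11.129219 − 6 = 5.129219
x = r cos θ + √(L² − h²) = -41.534811 + √(11664.0 − 26.3089) = -41.534811 + 107.878131 = 66.343320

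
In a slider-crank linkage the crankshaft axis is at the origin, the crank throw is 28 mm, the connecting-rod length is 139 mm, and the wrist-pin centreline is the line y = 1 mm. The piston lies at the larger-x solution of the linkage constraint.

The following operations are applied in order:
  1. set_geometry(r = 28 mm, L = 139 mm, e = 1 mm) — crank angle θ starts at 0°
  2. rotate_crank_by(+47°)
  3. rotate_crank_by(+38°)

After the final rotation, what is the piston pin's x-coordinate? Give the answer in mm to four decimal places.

138.8139

set_geometry: r = 28 mm, L = 139 mm, e = 1 mm; θ ← 0°
rotate_crank_by(+47°): θ ← 0° +47° = 47°
rotate_crank_by(+38°): θ ← 47° +38° = 85°
crank pin P = (r cos θ, r sin θ) = (2.440361, 27.893452)
h = r sin θ − e = 27.893452 − 1 = 26.893452
x = r cos θ + √(L² − h²) = 2.440361 + √(19321.0 − 723.2577) = 2.440361 + 136.373539 = 138.813900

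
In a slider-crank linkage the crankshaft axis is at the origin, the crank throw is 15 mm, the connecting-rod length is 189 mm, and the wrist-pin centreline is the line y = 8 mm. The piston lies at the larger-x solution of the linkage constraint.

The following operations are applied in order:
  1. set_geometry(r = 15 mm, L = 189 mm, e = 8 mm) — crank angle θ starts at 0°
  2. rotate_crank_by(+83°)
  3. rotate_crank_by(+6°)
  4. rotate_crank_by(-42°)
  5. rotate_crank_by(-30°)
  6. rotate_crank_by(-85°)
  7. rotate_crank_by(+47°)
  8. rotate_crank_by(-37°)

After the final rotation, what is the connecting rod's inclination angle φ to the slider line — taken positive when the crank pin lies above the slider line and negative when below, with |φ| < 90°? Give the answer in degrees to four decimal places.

-6.2942

set_geometry: r = 15 mm, L = 189 mm, e = 8 mm; θ ← 0°
rotate_crank_by(+83°): θ ← 0° +83° = 83°
rotate_crank_by(+6°): θ ← 83° +6° = 89°
rotate_crank_by(-42°): θ ← 89° -42° = 47°
rotate_crank_by(-30°): θ ← 47° -30° = 17°
rotate_crank_by(-85°): θ ← 17° -85° = -68°
rotate_crank_by(+47°): θ ← -68° +47° = -21°
rotate_crank_by(-37°): θ ← -21° -37° = -58°
crank pin P = (r cos θ, r sin θ) = (7.948789, -12.720721)
h = r sin θ − e = -12.720721 − 8 = -20.720721
sin φ = h / L = -20.720721 / 189 = -0.10963345
φ = arcsin(-0.10963345) = -6.294186°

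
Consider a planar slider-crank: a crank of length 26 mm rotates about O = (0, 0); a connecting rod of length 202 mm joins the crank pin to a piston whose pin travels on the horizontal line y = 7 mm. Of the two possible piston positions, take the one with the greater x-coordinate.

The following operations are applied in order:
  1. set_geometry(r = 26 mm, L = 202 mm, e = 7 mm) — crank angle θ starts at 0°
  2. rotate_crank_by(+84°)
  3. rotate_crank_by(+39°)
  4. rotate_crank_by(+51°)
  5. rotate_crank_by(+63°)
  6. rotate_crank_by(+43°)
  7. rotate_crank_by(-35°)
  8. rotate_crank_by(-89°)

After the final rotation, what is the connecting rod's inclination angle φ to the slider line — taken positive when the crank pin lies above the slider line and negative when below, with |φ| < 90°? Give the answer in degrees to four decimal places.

set_geometry: r = 26 mm, L = 202 mm, e = 7 mm; θ ← 0°
rotate_crank_by(+84°): θ ← 0° +84° = 84°
rotate_crank_by(+39°): θ ← 84° +39° = 123°
rotate_crank_by(+51°): θ ← 123° +51° = 174°
rotate_crank_by(+63°): θ ← 174° +63° = 237°
rotate_crank_by(+43°): θ ← 237° +43° = 280°
rotate_crank_by(-35°): θ ← 280° -35° = 245°
rotate_crank_by(-89°): θ ← 245° -89° = 156°
crank pin P = (r cos θ, r sin θ) = (-23.752182, 10.575153)
h = r sin θ − e = 10.575153 − 7 = 3.575153
sin φ = h / L = 3.575153 / 202 = 0.01769878
φ = arcsin(0.01769878) = 1.014118°

1.0141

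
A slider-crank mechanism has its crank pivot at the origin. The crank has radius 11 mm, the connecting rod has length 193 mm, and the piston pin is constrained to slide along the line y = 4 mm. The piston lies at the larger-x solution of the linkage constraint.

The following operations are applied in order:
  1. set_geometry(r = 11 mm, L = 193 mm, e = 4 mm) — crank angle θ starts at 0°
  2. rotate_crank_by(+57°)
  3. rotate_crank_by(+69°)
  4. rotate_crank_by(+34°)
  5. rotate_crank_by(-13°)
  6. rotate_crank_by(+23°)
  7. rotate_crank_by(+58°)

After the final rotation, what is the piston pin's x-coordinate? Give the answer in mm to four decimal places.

set_geometry: r = 11 mm, L = 193 mm, e = 4 mm; θ ← 0°
rotate_crank_by(+57°): θ ← 0° +57° = 57°
rotate_crank_by(+69°): θ ← 57° +69° = 126°
rotate_crank_by(+34°): θ ← 126° +34° = 160°
rotate_crank_by(-13°): θ ← 160° -13° = 147°
rotate_crank_by(+23°): θ ← 147° +23° = 170°
rotate_crank_by(+58°): θ ← 170° +58° = 228°
crank pin P = (r cos θ, r sin θ) = (-7.360437, -8.174593)
h = r sin θ − e = -8.174593 − 4 = -12.174593
x = r cos θ + √(L² − h²) = -7.360437 + √(37249.0 − 148.2207) = -7.360437 + 192.615626 = 185.255189

185.2552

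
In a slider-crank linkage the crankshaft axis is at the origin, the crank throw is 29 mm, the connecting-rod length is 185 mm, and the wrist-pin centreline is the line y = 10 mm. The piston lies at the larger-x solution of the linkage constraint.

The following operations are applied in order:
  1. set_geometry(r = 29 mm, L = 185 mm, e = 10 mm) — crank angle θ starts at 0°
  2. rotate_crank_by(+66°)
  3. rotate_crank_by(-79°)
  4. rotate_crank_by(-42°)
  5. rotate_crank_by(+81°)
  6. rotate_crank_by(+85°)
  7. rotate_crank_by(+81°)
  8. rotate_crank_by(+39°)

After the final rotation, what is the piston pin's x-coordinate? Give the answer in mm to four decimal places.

163.8660

set_geometry: r = 29 mm, L = 185 mm, e = 10 mm; θ ← 0°
rotate_crank_by(+66°): θ ← 0° +66° = 66°
rotate_crank_by(-79°): θ ← 66° -79° = -13°
rotate_crank_by(-42°): θ ← -13° -42° = -55°
rotate_crank_by(+81°): θ ← -55° +81° = 26°
rotate_crank_by(+85°): θ ← 26° +85° = 111°
rotate_crank_by(+81°): θ ← 111° +81° = 192°
rotate_crank_by(+39°): θ ← 192° +39° = 231°
crank pin P = (r cos θ, r sin θ) = (-18.250291, -22.537233)
h = r sin θ − e = -22.537233 − 10 = -32.537233
x = r cos θ + √(L² − h²) = -18.250291 + √(34225.0 − 1058.6715) = -18.250291 + 182.116250 = 163.865959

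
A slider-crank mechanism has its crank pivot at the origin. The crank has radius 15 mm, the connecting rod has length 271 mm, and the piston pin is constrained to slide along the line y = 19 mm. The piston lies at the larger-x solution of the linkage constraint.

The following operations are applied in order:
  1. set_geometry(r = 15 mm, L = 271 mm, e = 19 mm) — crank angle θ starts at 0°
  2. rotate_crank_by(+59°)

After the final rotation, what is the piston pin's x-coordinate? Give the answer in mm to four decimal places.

set_geometry: r = 15 mm, L = 271 mm, e = 19 mm; θ ← 0°
rotate_crank_by(+59°): θ ← 0° +59° = 59°
crank pin P = (r cos θ, r sin θ) = (7.725571, 12.857510)
h = r sin θ − e = 12.857510 − 19 = -6.142490
x = r cos θ + √(L² − h²) = 7.725571 + √(73441.0 − 37.7302) = 7.725571 + 270.930378 = 278.655949

278.6559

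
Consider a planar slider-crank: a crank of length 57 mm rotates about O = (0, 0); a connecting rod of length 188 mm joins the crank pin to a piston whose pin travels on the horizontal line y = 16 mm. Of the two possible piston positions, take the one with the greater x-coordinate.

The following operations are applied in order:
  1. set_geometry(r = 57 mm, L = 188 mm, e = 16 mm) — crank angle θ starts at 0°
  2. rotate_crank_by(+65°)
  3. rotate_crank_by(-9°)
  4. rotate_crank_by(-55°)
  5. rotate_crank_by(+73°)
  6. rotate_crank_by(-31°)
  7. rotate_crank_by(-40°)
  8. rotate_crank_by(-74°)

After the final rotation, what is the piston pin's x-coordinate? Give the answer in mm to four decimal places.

193.0817

set_geometry: r = 57 mm, L = 188 mm, e = 16 mm; θ ← 0°
rotate_crank_by(+65°): θ ← 0° +65° = 65°
rotate_crank_by(-9°): θ ← 65° -9° = 56°
rotate_crank_by(-55°): θ ← 56° -55° = 1°
rotate_crank_by(+73°): θ ← 1° +73° = 74°
rotate_crank_by(-31°): θ ← 74° -31° = 43°
rotate_crank_by(-40°): θ ← 43° -40° = 3°
rotate_crank_by(-74°): θ ← 3° -74° = -71°
crank pin P = (r cos θ, r sin θ) = (18.557385, -53.894559)
h = r sin θ − e = -53.894559 − 16 = -69.894559
x = r cos θ + √(L² − h²) = 18.557385 + √(35344.0 − 4885.2494) = 18.557385 + 174.524355 = 193.081740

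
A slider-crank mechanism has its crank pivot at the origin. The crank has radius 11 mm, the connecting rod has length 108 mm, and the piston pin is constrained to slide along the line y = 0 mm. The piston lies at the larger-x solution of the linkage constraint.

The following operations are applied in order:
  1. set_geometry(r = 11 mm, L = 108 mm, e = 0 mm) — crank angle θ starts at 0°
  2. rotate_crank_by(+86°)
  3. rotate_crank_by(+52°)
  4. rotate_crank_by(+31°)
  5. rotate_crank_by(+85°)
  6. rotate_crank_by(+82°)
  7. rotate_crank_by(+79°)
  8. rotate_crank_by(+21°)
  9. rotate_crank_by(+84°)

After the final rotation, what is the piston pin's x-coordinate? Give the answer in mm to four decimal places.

97.5978

set_geometry: r = 11 mm, L = 108 mm, e = 0 mm; θ ← 0°
rotate_crank_by(+86°): θ ← 0° +86° = 86°
rotate_crank_by(+52°): θ ← 86° +52° = 138°
rotate_crank_by(+31°): θ ← 138° +31° = 169°
rotate_crank_by(+85°): θ ← 169° +85° = 254°
rotate_crank_by(+82°): θ ← 254° +82° = 336°
rotate_crank_by(+79°): θ ← 336° +79° = 415°
rotate_crank_by(+21°): θ ← 415° +21° = 436°
rotate_crank_by(+84°): θ ← 436° +84° = 520°
crank pin P = (r cos θ, r sin θ) = (-10.336619, 3.762222)
h = r sin θ − e = 3.762222 − 0 = 3.762222
x = r cos θ + √(L² − h²) = -10.336619 + √(11664.0 − 14.1543) = -10.336619 + 107.934451 = 97.597832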